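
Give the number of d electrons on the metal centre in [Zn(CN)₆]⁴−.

Summing ligand charges against the −4 overall charge gives an oxidation state of +2 for zinc.
Zinc is a group-12 element; Zn(II) is therefore d¹⁰.

d10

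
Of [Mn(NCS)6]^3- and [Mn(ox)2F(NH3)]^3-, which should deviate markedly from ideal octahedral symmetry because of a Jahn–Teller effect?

[Mn(NCS)6]^3-

[Mn(NCS)6]^3-: Ligand charges: each isothiocyanate is −1. With an overall charge of −3 the manganese centre must be in the +3 oxidation state. Mn sits in group 7, so the d-electron count is 7 − 3 = 4. Isothiocyanate is a weak-field ligand for a first-row metal, so the complex is high-spin. The t₂g³e_g¹ (high-spin) configuration has an unevenly filled e_g set; the Jahn–Teller theorem predicts a tetragonal distortion (typically axial elongation) to lift the degeneracy.
[Mn(ox)2F(NH3)]^3-: Ligand charges: each oxalate is −2; each fluoride is −1; ammonia is neutral. With an overall charge of −3 the manganese centre must be in the +2 oxidation state. Manganese is a group-7 element; Mn(II) is therefore d⁵. Fluoride and oxalate are weak-field ligands for a first-row metal, so the complex is high-spin. The d⁵ configuration leaves the e_g set evenly filled (or empty) — no strong Jahn–Teller driving force.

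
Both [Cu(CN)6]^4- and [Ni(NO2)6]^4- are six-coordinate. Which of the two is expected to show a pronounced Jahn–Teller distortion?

[Cu(CN)6]^4-

[Cu(CN)6]^4-: Summing ligand charges against the −4 overall charge gives an oxidation state of +2 for copper. Copper is a group-11 element; Cu(II) is therefore d⁹. The t₂g⁶e_g³ configuration has an unevenly filled e_g set; the Jahn–Teller theorem predicts a tetragonal distortion (typically axial elongation) to lift the degeneracy.
[Ni(NO2)6]^4-: Each nitro (N-bound nitrite) is −1; balancing the −4 overall charge requires Ni(II). Nickel is a group-10 element; Ni(II) is therefore d⁸. The d⁸ configuration leaves the e_g set evenly filled (or empty) — no strong Jahn–Teller driving force.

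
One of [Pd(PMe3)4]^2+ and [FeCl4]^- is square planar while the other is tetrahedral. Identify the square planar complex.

[Pd(PMe3)4]^2+

For [Pd(PMe3)4]^2+: Ligand charges: trimethylphosphine is neutral. With an overall charge of +2 the palladium centre must be in the +2 oxidation state. Palladium is a group-10 element; Pd(II) is therefore d⁸. A 4d d⁸ ion has a large crystal-field splitting; square planar leaves the high-energy d_{x²−y²} orbital empty and maximises CFSE. → square planar.
For [FeCl4]^-: Ligand charges: each chloride is −1. With an overall charge of −1 the iron centre must be in the +3 oxidation state. Iron is a group-8 element; Fe(III) is therefore d⁵. A high-spin d⁵ ion has zero CFSE in either geometry, so four ligands adopt the sterically favoured tetrahedral geometry. → tetrahedral.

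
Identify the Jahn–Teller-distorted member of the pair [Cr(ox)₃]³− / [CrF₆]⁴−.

[CrF₆]⁴−

[Cr(ox)₃]³−: Ligand charges: each oxalate is −2. With an overall charge of −3 the chromium centre must be in the +3 oxidation state. Cr sits in group 6, so the d-electron count is 6 − 3 = 3. The d³ configuration leaves the e_g set evenly filled (or empty) — no strong Jahn–Teller driving force.
[CrF₆]⁴−: Each fluoride is −1; balancing the −4 overall charge requires Cr(II). Cr sits in group 6, so the d-electron count is 6 − 2 = 4. Fluoride is a weak-field ligand for a first-row metal, so the complex is high-spin. The t₂g³e_g¹ (high-spin) configuration has an unevenly filled e_g set; the Jahn–Teller theorem predicts a tetragonal distortion (typically axial elongation) to lift the degeneracy.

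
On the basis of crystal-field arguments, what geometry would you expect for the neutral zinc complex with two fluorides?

linear

Ligand charges: each fluoride is −1. With an overall charge of 0 the zinc centre must be in the +2 oxidation state.
Group 12 minus oxidation state 2 gives a d¹⁰ configuration.
Coordination number: 2.
A d¹⁰ ion with only two ligands adopts a linear arrangement (sp hybridisation; no CFSE preference).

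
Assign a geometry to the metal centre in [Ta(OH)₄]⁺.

Each hydroxide is −1; balancing the +1 overall charge requires Ta(V).
Ta sits in group 5, so the d-electron count is 5 − 5 = 0.
Coordination number: 4.
A d⁰ ion has no crystal-field stabilisation preference between square planar and tetrahedral, so four ligands adopt the sterically favoured tetrahedral geometry.

tetrahedral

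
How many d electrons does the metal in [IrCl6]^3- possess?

Summing ligand charges against the −3 overall charge gives an oxidation state of +3 for iridium.
Iridium is a group-9 element; Ir(III) is therefore d⁶.

d6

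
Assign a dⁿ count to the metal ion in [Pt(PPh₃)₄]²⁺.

Triphenylphosphine is neutral; balancing the +2 overall charge requires Pt(II).
Platinum is a group-10 element; Pt(II) is therefore d⁸.

d⁸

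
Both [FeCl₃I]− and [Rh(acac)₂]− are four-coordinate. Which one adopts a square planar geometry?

For [FeCl₃I]−: Ligand charges: each chloride is −1; each iodide is −1. With an overall charge of −1 the iron centre must be in the +3 oxidation state. Fe sits in group 8, so the d-electron count is 8 − 3 = 5. A high-spin d⁵ ion has zero CFSE in either geometry, so four ligands adopt the sterically favoured tetrahedral geometry. → tetrahedral.
For [Rh(acac)₂]−: Summing ligand charges against the −1 overall charge gives an oxidation state of +1 for rhodium. Group 9 minus oxidation state 1 gives a d⁸ configuration. A 4d d⁸ ion has a large crystal-field splitting; square planar leaves the high-energy d_{x²−y²} orbital empty and maximises CFSE. → square planar.

[Rh(acac)₂]−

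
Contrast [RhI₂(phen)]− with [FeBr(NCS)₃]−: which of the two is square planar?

For [RhI₂(phen)]−: Each iodide is −1; 1,10-phenanthroline is neutral; balancing the −1 overall charge requires Rh(I). Group 9 minus oxidation state 1 gives a d⁸ configuration. A 4d d⁸ ion has a large crystal-field splitting; square planar leaves the high-energy d_{x²−y²} orbital empty and maximises CFSE. → square planar.
For [FeBr(NCS)₃]−: Summing ligand charges against the −1 overall charge gives an oxidation state of +3 for iron. Group 8 minus oxidation state 3 gives a d⁵ configuration. A high-spin d⁵ ion has zero CFSE in either geometry, so four ligands adopt the sterically favoured tetrahedral geometry. → tetrahedral.

[RhI₂(phen)]−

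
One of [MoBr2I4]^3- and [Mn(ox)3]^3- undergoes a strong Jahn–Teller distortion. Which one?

[Mn(ox)3]^3-

[MoBr2I4]^3-: Summing ligand charges against the −3 overall charge gives an oxidation state of +3 for molybdenum. Molybdenum is a group-6 element; Mo(III) is therefore d³. The d³ configuration leaves the e_g set evenly filled (or empty) — no strong Jahn–Teller driving force.
[Mn(ox)3]^3-: Summing ligand charges against the −3 overall charge gives an oxidation state of +3 for manganese. Manganese is a group-7 element; Mn(III) is therefore d⁴. Oxalate is a weak-field ligand for a first-row metal, so the complex is high-spin. The t₂g³e_g¹ (high-spin) configuration has an unevenly filled e_g set; the Jahn–Teller theorem predicts a tetragonal distortion (typically axial elongation) to lift the degeneracy.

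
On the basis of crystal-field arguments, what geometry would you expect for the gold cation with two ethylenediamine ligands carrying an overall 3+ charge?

square planar

Ligand charges: ethylenediamine is neutral. With an overall charge of +3 the gold centre must be in the +3 oxidation state.
Gold is a group-11 element; Au(III) is therefore d⁸.
Counting donor atoms: 2×ethylenediamine (bidentate) → 4 donors. Coordination number = 4.
A 5d d⁸ ion has a large crystal-field splitting; square planar leaves the high-energy d_{x²−y²} orbital empty and maximises CFSE.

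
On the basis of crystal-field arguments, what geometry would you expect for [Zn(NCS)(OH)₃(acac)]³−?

octahedral

Ligand charges: each isothiocyanate is −1; each hydroxide is −1; each acetylacetonate is −1. With an overall charge of −3 the zinc centre must be in the +2 oxidation state.
Zinc is a group-12 element; Zn(II) is therefore d¹⁰.
Counting donor atoms: 1×isothiocyanate (monodentate) → 1 donor; 3×hydroxide (monodentate) → 3 donors; 1×acetylacetonate (bidentate) → 2 donors. Coordination number = 6.
Six donors around a single metal centre give an octahedral coordination sphere.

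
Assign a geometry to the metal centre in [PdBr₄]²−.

square planar

Each bromide is −1; balancing the −2 overall charge requires Pd(II).
Pd sits in group 10, so the d-electron count is 10 − 2 = 8.
With 4 monodentate ligands the coordination number is 4.
A 4d d⁸ ion has a large crystal-field splitting; square planar leaves the high-energy d_{x²−y²} orbital empty and maximises CFSE.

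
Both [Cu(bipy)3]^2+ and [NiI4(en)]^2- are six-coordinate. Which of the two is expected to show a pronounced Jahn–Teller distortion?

[Cu(bipy)3]^2+

[Cu(bipy)3]^2+: Summing ligand charges against the +2 overall charge gives an oxidation state of +2 for copper. Group 11 minus oxidation state 2 gives a d⁹ configuration. The t₂g⁶e_g³ configuration has an unevenly filled e_g set; the Jahn–Teller theorem predicts a tetragonal distortion (typically axial elongation) to lift the degeneracy.
[NiI4(en)]^2-: Ligand charges: each iodide is −1; ethylenediamine is neutral. With an overall charge of −2 the nickel centre must be in the +2 oxidation state. Ni sits in group 10, so the d-electron count is 10 − 2 = 8. The d⁸ configuration leaves the e_g set evenly filled (or empty) — no strong Jahn–Teller driving force.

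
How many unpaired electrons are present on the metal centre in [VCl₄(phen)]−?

2 unpaired electrons

Ligand charges: each chloride is −1; 1,10-phenanthroline is neutral. With an overall charge of −1 the vanadium centre must be in the +3 oxidation state.
V sits in group 5, so the d-electron count is 5 − 3 = 2.
Counting donor atoms: 4×chloride (monodentate) → 4 donors; 1×1,10-phenanthroline (bidentate) → 2 donors. Coordination number = 6.
In an octahedral field the d² configuration is t₂g²e_g⁰ (only one arrangement possible), giving 2 unpaired electrons.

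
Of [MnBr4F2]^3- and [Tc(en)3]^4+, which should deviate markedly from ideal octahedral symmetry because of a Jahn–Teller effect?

[MnBr4F2]^3-: Ligand charges: each bromide is −1; each fluoride is −1. With an overall charge of −3 the manganese centre must be in the +3 oxidation state. Group 7 minus oxidation state 3 gives a d⁴ configuration. Bromide and fluoride are weak-field ligands for a first-row metal, so the complex is high-spin. The t₂g³e_g¹ (high-spin) configuration has an unevenly filled e_g set; the Jahn–Teller theorem predicts a tetragonal distortion (typically axial elongation) to lift the degeneracy.
[Tc(en)3]^4+: Ligand charges: ethylenediamine is neutral. With an overall charge of +4 the technetium centre must be in the +4 oxidation state. Group 7 minus oxidation state 4 gives a d³ configuration. The d³ configuration leaves the e_g set evenly filled (or empty) — no strong Jahn–Teller driving force.

[MnBr4F2]^3-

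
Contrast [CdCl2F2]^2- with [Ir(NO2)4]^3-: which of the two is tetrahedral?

For [CdCl2F2]^2-: Ligand charges: each chloride is −1; each fluoride is −1. With an overall charge of −2 the cadmium centre must be in the +2 oxidation state. Cadmium is a group-12 element; Cd(II) is therefore d¹⁰. A d¹⁰ ion has no crystal-field stabilisation preference between square planar and tetrahedral, so four ligands adopt the sterically favoured tetrahedral geometry. → tetrahedral.
For [Ir(NO2)4]^3-: Each nitro (N-bound nitrite) is −1; balancing the −3 overall charge requires Ir(I). Group 9 minus oxidation state 1 gives a d⁸ configuration. A 5d d⁸ ion has a large crystal-field splitting; square planar leaves the high-energy d_{x²−y²} orbital empty and maximises CFSE. → square planar.

[CdCl2F2]^2-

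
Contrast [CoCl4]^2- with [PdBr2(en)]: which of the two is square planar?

For [CoCl4]^2-: Each chloride is −1; balancing the −2 overall charge requires Co(II). Cobalt is a group-9 element; Co(II) is therefore d⁷. For a high-spin 3d d⁷ ion with weak-field ligands the small Δₜ gives little square-planar CFSE advantage, so four ligands adopt the sterically favoured tetrahedral geometry. → tetrahedral.
For [PdBr2(en)]: Summing ligand charges against the 0 overall charge gives an oxidation state of +2 for palladium. Group 10 minus oxidation state 2 gives a d⁸ configuration. A 4d d⁸ ion has a large crystal-field splitting; square planar leaves the high-energy d_{x²−y²} orbital empty and maximises CFSE. → square planar.

[PdBr2(en)]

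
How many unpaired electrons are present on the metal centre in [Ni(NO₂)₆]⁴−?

Ligand charges: each nitro (N-bound nitrite) is −1. With an overall charge of −4 the nickel centre must be in the +2 oxidation state.
Nickel is a group-10 element; Ni(II) is therefore d⁸.
In an octahedral field the d⁸ configuration is t₂g⁶e_g² (only one arrangement possible), giving 2 unpaired electrons.

2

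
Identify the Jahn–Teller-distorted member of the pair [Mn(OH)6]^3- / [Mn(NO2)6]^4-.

[Mn(OH)6]^3-

[Mn(OH)6]^3-: Ligand charges: each hydroxide is −1. With an overall charge of −3 the manganese centre must be in the +3 oxidation state. Group 7 minus oxidation state 3 gives a d⁴ configuration. Hydroxide is a weak-field ligand for a first-row metal, so the complex is high-spin. The t₂g³e_g¹ (high-spin) configuration has an unevenly filled e_g set; the Jahn–Teller theorem predicts a tetragonal distortion (typically axial elongation) to lift the degeneracy.
[Mn(NO2)6]^4-: Each nitro (N-bound nitrite) is −1; balancing the −4 overall charge requires Mn(II). Group 7 minus oxidation state 2 gives a d⁵ configuration. Nitro (N-bound nitrite) is a strong-field ligand (high in the spectrochemical series) for a first-row metal, so the complex is low-spin. The d⁵ configuration leaves the e_g set evenly filled (or empty) — no strong Jahn–Teller driving force.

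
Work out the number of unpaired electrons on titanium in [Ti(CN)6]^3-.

1

Each cyanide is −1; balancing the −3 overall charge requires Ti(III).
Ti sits in group 4, so the d-electron count is 4 − 3 = 1.
In an octahedral field the d¹ configuration is t₂g¹e_g⁰ (only one arrangement possible), giving 1 unpaired electron.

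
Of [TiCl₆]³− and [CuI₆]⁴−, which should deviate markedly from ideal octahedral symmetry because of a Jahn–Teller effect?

[CuI₆]⁴−

[TiCl₆]³−: Each chloride is −1; balancing the −3 overall charge requires Ti(III). Titanium is a group-4 element; Ti(III) is therefore d¹. The d¹ configuration leaves the e_g set evenly filled (or empty) — no strong Jahn–Teller driving force.
[CuI₆]⁴−: Each iodide is −1; balancing the −4 overall charge requires Cu(II). Cu sits in group 11, so the d-electron count is 11 − 2 = 9. The t₂g⁶e_g³ configuration has an unevenly filled e_g set; the Jahn–Teller theorem predicts a tetragonal distortion (typically axial elongation) to lift the degeneracy.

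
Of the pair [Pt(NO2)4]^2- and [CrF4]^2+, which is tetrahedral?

For [Pt(NO2)4]^2-: Each nitro (N-bound nitrite) is −1; balancing the −2 overall charge requires Pt(II). Group 10 minus oxidation state 2 gives a d⁸ configuration. A 5d d⁸ ion has a large crystal-field splitting; square planar leaves the high-energy d_{x²−y²} orbital empty and maximises CFSE. → square planar.
For [CrF4]^2+: Summing ligand charges against the +2 overall charge gives an oxidation state of +6 for chromium. Cr sits in group 6, so the d-electron count is 6 − 6 = 0. A d⁰ ion has no crystal-field stabilisation preference between square planar and tetrahedral, so four ligands adopt the sterically favoured tetrahedral geometry. → tetrahedral.

[CrF4]^2+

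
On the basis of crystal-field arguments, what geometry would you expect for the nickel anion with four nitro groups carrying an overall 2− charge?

Summing ligand charges against the −2 overall charge gives an oxidation state of +2 for nickel.
Nickel is a group-10 element; Ni(II) is therefore d⁸.
Coordination number: 4.
Nitro (N-bound nitrite) is a strong-field ligand (high in the spectrochemical series).
A 3d d⁸ ion with strong-field ligands gains enough CFSE to favour square planar over tetrahedral.

square planar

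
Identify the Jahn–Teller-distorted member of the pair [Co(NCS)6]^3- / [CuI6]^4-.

[CuI6]^4-

[Co(NCS)6]^3-: Ligand charges: each isothiocyanate is −1. With an overall charge of −3 the cobalt centre must be in the +3 oxidation state. Co sits in group 9, so the d-electron count is 9 − 3 = 6. Co(III) has an exceptionally large octahedral splitting and is low-spin with essentially every ligand except fluoride. The d⁶ configuration leaves the e_g set evenly filled (or empty) — no strong Jahn–Teller driving force.
[CuI6]^4-: Ligand charges: each iodide is −1. With an overall charge of −4 the copper centre must be in the +2 oxidation state. Cu sits in group 11, so the d-electron count is 11 − 2 = 9. The t₂g⁶e_g³ configuration has an unevenly filled e_g set; the Jahn–Teller theorem predicts a tetragonal distortion (typically axial elongation) to lift the degeneracy.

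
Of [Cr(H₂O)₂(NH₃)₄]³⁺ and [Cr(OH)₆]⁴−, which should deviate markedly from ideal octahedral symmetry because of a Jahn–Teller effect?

[Cr(OH)₆]⁴−

[Cr(H₂O)₂(NH₃)₄]³⁺: Water is neutral; ammonia is neutral; balancing the +3 overall charge requires Cr(III). Chromium is a group-6 element; Cr(III) is therefore d³. The d³ configuration leaves the e_g set evenly filled (or empty) — no strong Jahn–Teller driving force.
[Cr(OH)₆]⁴−: Ligand charges: each hydroxide is −1. With an overall charge of −4 the chromium centre must be in the +2 oxidation state. Cr sits in group 6, so the d-electron count is 6 − 2 = 4. Hydroxide is a weak-field ligand for a first-row metal, so the complex is high-spin. The t₂g³e_g¹ (high-spin) configuration has an unevenly filled e_g set; the Jahn–Teller theorem predicts a tetragonal distortion (typically axial elongation) to lift the degeneracy.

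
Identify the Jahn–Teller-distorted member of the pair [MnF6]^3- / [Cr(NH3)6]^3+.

[MnF6]^3-

[MnF6]^3-: Ligand charges: each fluoride is −1. With an overall charge of −3 the manganese centre must be in the +3 oxidation state. Mn sits in group 7, so the d-electron count is 7 − 3 = 4. Fluoride is a weak-field ligand for a first-row metal, so the complex is high-spin. The t₂g³e_g¹ (high-spin) configuration has an unevenly filled e_g set; the Jahn–Teller theorem predicts a tetragonal distortion (typically axial elongation) to lift the degeneracy.
[Cr(NH3)6]^3+: Summing ligand charges against the +3 overall charge gives an oxidation state of +3 for chromium. Group 6 minus oxidation state 3 gives a d³ configuration. The d³ configuration leaves the e_g set evenly filled (or empty) — no strong Jahn–Teller driving force.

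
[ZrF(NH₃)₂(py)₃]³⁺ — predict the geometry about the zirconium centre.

octahedral

Summing ligand charges against the +3 overall charge gives an oxidation state of +4 for zirconium.
Zr sits in group 4, so the d-electron count is 4 − 4 = 0.
Coordination number: 6.
Six donors around a single metal centre give an octahedral coordination sphere.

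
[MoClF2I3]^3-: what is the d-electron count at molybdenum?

Ligand charges: each chloride is −1; each fluoride is −1; each iodide is −1. With an overall charge of −3 the molybdenum centre must be in the +3 oxidation state.
Molybdenum is a group-6 element; Mo(III) is therefore d³.

d³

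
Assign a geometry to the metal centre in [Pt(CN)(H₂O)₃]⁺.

Each cyanide is −1; water is neutral; balancing the +1 overall charge requires Pt(II).
Group 10 minus oxidation state 2 gives a d⁸ configuration.
With 4 monodentate ligands the coordination number is 4.
A 5d d⁸ ion has a large crystal-field splitting; square planar leaves the high-energy d_{x²−y²} orbital empty and maximises CFSE.

square planar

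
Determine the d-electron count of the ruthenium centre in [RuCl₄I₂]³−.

d⁵

Summing ligand charges against the −3 overall charge gives an oxidation state of +3 for ruthenium.
Ruthenium is a group-8 element; Ru(III) is therefore d⁵.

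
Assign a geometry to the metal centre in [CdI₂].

Each iodide is −1; balancing the 0 overall charge requires Cd(II).
Group 12 minus oxidation state 2 gives a d¹⁰ configuration.
Coordination number: 2.
A d¹⁰ ion with only two ligands adopts a linear arrangement (sp hybridisation; no CFSE preference).

linear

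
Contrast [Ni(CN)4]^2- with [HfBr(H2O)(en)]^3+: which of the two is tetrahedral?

For [Ni(CN)4]^2-: Summing ligand charges against the −2 overall charge gives an oxidation state of +2 for nickel. Ni sits in group 10, so the d-electron count is 10 − 2 = 8. Cyanide is a strong-field ligand (high in the spectrochemical series). A 3d d⁸ ion with strong-field ligands gains enough CFSE to favour square planar over tetrahedral. → square planar.
For [HfBr(H2O)(en)]^3+: Each bromide is −1; water is neutral; ethylenediamine is neutral; balancing the +3 overall charge requires Hf(IV). Hf sits in group 4, so the d-electron count is 4 − 4 = 0. A d⁰ ion has no crystal-field stabilisation preference between square planar and tetrahedral, so four ligands adopt the sterically favoured tetrahedral geometry. → tetrahedral.

[HfBr(H2O)(en)]^3+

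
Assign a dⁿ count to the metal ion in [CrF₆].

d0

Summing ligand charges against the 0 overall charge gives an oxidation state of +6 for chromium.
Group 6 minus oxidation state 6 gives a d⁰ configuration.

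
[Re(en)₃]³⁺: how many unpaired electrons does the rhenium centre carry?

Ethylenediamine is neutral; balancing the +3 overall charge requires Re(III).
Group 7 minus oxidation state 3 gives a d⁴ configuration.
Counting donor atoms: 3×ethylenediamine (bidentate) → 6 donors. Coordination number = 6.
The spin state decides the count: a 5d ion has a large Δₒ and is invariably low-spin.
An octahedral low-spin d⁴ ion is t₂g⁴e_g⁰, giving 2 unpaired electrons.

2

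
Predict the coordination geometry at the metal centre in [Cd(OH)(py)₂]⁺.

Ligand charges: each hydroxide is −1; pyridine is neutral. With an overall charge of +1 the cadmium centre must be in the +2 oxidation state.
Cd sits in group 12, so the d-electron count is 12 − 2 = 10.
Coordination number: 3.
Three ligands around a d¹⁰ centre minimise repulsion in a trigonal-planar arrangement.

trigonal planar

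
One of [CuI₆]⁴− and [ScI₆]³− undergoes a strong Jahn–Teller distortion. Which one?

[CuI₆]⁴−

[CuI₆]⁴−: Ligand charges: each iodide is −1. With an overall charge of −4 the copper centre must be in the +2 oxidation state. Cu sits in group 11, so the d-electron count is 11 − 2 = 9. The t₂g⁶e_g³ configuration has an unevenly filled e_g set; the Jahn–Teller theorem predicts a tetragonal distortion (typically axial elongation) to lift the degeneracy.
[ScI₆]³−: Ligand charges: each iodide is −1. With an overall charge of −3 the scandium centre must be in the +3 oxidation state. Sc sits in group 3, so the d-electron count is 3 − 3 = 0. The d⁰ configuration leaves the e_g set evenly filled (or empty) — no strong Jahn–Teller driving force.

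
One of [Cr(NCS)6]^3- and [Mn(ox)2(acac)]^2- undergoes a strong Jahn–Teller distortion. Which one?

[Mn(ox)2(acac)]^2-

[Cr(NCS)6]^3-: Ligand charges: each isothiocyanate is −1. With an overall charge of −3 the chromium centre must be in the +3 oxidation state. Cr sits in group 6, so the d-electron count is 6 − 3 = 3. The d³ configuration leaves the e_g set evenly filled (or empty) — no strong Jahn–Teller driving force.
[Mn(ox)2(acac)]^2-: Each oxalate is −2; each acetylacetonate is −1; balancing the −2 overall charge requires Mn(III). Manganese is a group-7 element; Mn(III) is therefore d⁴. Acetylacetonate and oxalate are weak-field ligands for a first-row metal, so the complex is high-spin. The t₂g³e_g¹ (high-spin) configuration has an unevenly filled e_g set; the Jahn–Teller theorem predicts a tetragonal distortion (typically axial elongation) to lift the degeneracy.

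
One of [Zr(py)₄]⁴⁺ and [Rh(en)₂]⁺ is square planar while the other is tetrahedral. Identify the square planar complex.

For [Zr(py)₄]⁴⁺: Pyridine is neutral; balancing the +4 overall charge requires Zr(IV). Zr sits in group 4, so the d-electron count is 4 − 4 = 0. A d⁰ ion has no crystal-field stabilisation preference between square planar and tetrahedral, so four ligands adopt the sterically favoured tetrahedral geometry. → tetrahedral.
For [Rh(en)₂]⁺: Ethylenediamine is neutral; balancing the +1 overall charge requires Rh(I). Rh sits in group 9, so the d-electron count is 9 − 1 = 8. A 4d d⁸ ion has a large crystal-field splitting; square planar leaves the high-energy d_{x²−y²} orbital empty and maximises CFSE. → square planar.

[Rh(en)₂]⁺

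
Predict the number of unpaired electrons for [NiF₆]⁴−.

2 unpaired electrons

Each fluoride is −1; balancing the −4 overall charge requires Ni(II).
Nickel is a group-10 element; Ni(II) is therefore d⁸.
In an octahedral field the d⁸ configuration is t₂g⁶e_g² (only one arrangement possible), giving 2 unpaired electrons.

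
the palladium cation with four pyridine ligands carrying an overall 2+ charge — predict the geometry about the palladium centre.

square planar

Summing ligand charges against the +2 overall charge gives an oxidation state of +2 for palladium.
Pd sits in group 10, so the d-electron count is 10 − 2 = 8.
Coordination number: 4.
A 4d d⁸ ion has a large crystal-field splitting; square planar leaves the high-energy d_{x²−y²} orbital empty and maximises CFSE.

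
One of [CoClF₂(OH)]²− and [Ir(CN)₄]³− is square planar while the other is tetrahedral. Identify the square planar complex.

For [CoClF₂(OH)]²−: Each chloride is −1; each fluoride is −1; each hydroxide is −1; balancing the −2 overall charge requires Co(II). Co sits in group 9, so the d-electron count is 9 − 2 = 7. For a high-spin 3d d⁷ ion with weak-field ligands the small Δₜ gives little square-planar CFSE advantage, so four ligands adopt the sterically favoured tetrahedral geometry. → tetrahedral.
For [Ir(CN)₄]³−: Summing ligand charges against the −3 overall charge gives an oxidation state of +1 for iridium. Iridium is a group-9 element; Ir(I) is therefore d⁸. A 5d d⁸ ion has a large crystal-field splitting; square planar leaves the high-energy d_{x²−y²} orbital empty and maximises CFSE. → square planar.

[Ir(CN)₄]³−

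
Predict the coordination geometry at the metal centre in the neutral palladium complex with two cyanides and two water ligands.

square planar

Summing ligand charges against the 0 overall charge gives an oxidation state of +2 for palladium.
Pd sits in group 10, so the d-electron count is 10 − 2 = 8.
Coordination number: 4.
A 4d d⁸ ion has a large crystal-field splitting; square planar leaves the high-energy d_{x²−y²} orbital empty and maximises CFSE.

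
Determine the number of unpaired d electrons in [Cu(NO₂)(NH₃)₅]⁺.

Summing ligand charges against the +1 overall charge gives an oxidation state of +2 for copper.
Group 11 minus oxidation state 2 gives a d⁹ configuration.
In an octahedral field the d⁹ configuration is t₂g⁶e_g³ (only one arrangement possible), giving 1 unpaired electron.

1 unpaired electron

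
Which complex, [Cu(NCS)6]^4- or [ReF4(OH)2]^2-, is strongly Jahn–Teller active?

[Cu(NCS)6]^4-: Ligand charges: each isothiocyanate is −1. With an overall charge of −4 the copper centre must be in the +2 oxidation state. Group 11 minus oxidation state 2 gives a d⁹ configuration. The t₂g⁶e_g³ configuration has an unevenly filled e_g set; the Jahn–Teller theorem predicts a tetragonal distortion (typically axial elongation) to lift the degeneracy.
[ReF4(OH)2]^2-: Each fluoride is −1; each hydroxide is −1; balancing the −2 overall charge requires Re(IV). Re sits in group 7, so the d-electron count is 7 − 4 = 3. The d³ configuration leaves the e_g set evenly filled (or empty) — no strong Jahn–Teller driving force.

[Cu(NCS)6]^4-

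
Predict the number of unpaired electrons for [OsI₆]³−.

1

Summing ligand charges against the −3 overall charge gives an oxidation state of +3 for osmium.
Os sits in group 8, so the d-electron count is 8 − 3 = 5.
The spin state decides the count: a 5d ion has a large Δₒ and is invariably low-spin.
An octahedral low-spin d⁵ ion is t₂g⁵e_g⁰, giving 1 unpaired electron.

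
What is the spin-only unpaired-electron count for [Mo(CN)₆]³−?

3

Summing ligand charges against the −3 overall charge gives an oxidation state of +3 for molybdenum.
Molybdenum is a group-6 element; Mo(III) is therefore d³.
In an octahedral field the d³ configuration is t₂g³e_g⁰ (only one arrangement possible), giving 3 unpaired electrons.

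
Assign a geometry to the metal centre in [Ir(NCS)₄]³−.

Summing ligand charges against the −3 overall charge gives an oxidation state of +1 for iridium.
Group 9 minus oxidation state 1 gives a d⁸ configuration.
Coordination number: 4.
A 5d d⁸ ion has a large crystal-field splitting; square planar leaves the high-energy d_{x²−y²} orbital empty and maximises CFSE.

square planar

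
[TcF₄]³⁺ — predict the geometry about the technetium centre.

Summing ligand charges against the +3 overall charge gives an oxidation state of +7 for technetium.
Group 7 minus oxidation state 7 gives a d⁰ configuration.
Coordination number: 4.
A d⁰ ion has no crystal-field stabilisation preference between square planar and tetrahedral, so four ligands adopt the sterically favoured tetrahedral geometry.

tetrahedral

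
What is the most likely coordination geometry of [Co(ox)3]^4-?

Ligand charges: each oxalate is −2. With an overall charge of −4 the cobalt centre must be in the +2 oxidation state.
Cobalt is a group-9 element; Co(II) is therefore d⁷.
Counting donor atoms: 3×oxalate (bidentate) → 6 donors. Coordination number = 6.
Six donors around a single metal centre give an octahedral coordination sphere.

octahedral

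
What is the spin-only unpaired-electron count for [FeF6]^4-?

4

Each fluoride is −1; balancing the −4 overall charge requires Fe(II).
Fe sits in group 8, so the d-electron count is 8 − 2 = 6.
The spin state decides the count: Fluoride is a weak-field ligand for a first-row metal, so the complex is high-spin.
An octahedral high-spin d⁶ ion is t₂g⁴e_g², giving 4 unpaired electrons.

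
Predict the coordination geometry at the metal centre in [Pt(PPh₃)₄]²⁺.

square planar

Summing ligand charges against the +2 overall charge gives an oxidation state of +2 for platinum.
Platinum is a group-10 element; Pt(II) is therefore d⁸.
Coordination number: 4.
A 5d d⁸ ion has a large crystal-field splitting; square planar leaves the high-energy d_{x²−y²} orbital empty and maximises CFSE.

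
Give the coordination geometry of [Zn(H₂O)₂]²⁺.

linear

Ligand charges: water is neutral. With an overall charge of +2 the zinc centre must be in the +2 oxidation state.
Group 12 minus oxidation state 2 gives a d¹⁰ configuration.
With 2 monodentate ligands the coordination number is 2.
A d¹⁰ ion with only two ligands adopts a linear arrangement (sp hybridisation; no CFSE preference).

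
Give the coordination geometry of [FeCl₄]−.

Summing ligand charges against the −1 overall charge gives an oxidation state of +3 for iron.
Iron is a group-8 element; Fe(III) is therefore d⁵.
With 4 monodentate ligands the coordination number is 4.
Chloride is a weak-field ligand.
A high-spin d⁵ ion has zero CFSE in either geometry, so four ligands adopt the sterically favoured tetrahedral geometry.

tetrahedral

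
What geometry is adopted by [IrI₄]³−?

square planar

Ligand charges: each iodide is −1. With an overall charge of −3 the iridium centre must be in the +1 oxidation state.
Ir sits in group 9, so the d-electron count is 9 − 1 = 8.
Coordination number: 4.
A 5d d⁸ ion has a large crystal-field splitting; square planar leaves the high-energy d_{x²−y²} orbital empty and maximises CFSE.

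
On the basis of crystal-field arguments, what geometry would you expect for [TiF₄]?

tetrahedral

Ligand charges: each fluoride is −1. With an overall charge of 0 the titanium centre must be in the +4 oxidation state.
Ti sits in group 4, so the d-electron count is 4 − 4 = 0.
With 4 monodentate ligands the coordination number is 4.
A d⁰ ion has no crystal-field stabilisation preference between square planar and tetrahedral, so four ligands adopt the sterically favoured tetrahedral geometry.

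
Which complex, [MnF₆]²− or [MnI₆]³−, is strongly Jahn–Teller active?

[MnF₆]²−: Summing ligand charges against the −2 overall charge gives an oxidation state of +4 for manganese. Manganese is a group-7 element; Mn(IV) is therefore d³. The d³ configuration leaves the e_g set evenly filled (or empty) — no strong Jahn–Teller driving force.
[MnI₆]³−: Each iodide is −1; balancing the −3 overall charge requires Mn(III). Group 7 minus oxidation state 3 gives a d⁴ configuration. Iodide is a weak-field ligand for a first-row metal, so the complex is high-spin. The t₂g³e_g¹ (high-spin) configuration has an unevenly filled e_g set; the Jahn–Teller theorem predicts a tetragonal distortion (typically axial elongation) to lift the degeneracy.

[MnI₆]³−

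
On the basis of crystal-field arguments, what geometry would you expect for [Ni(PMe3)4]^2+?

square planar

Trimethylphosphine is neutral; balancing the +2 overall charge requires Ni(II).
Nickel is a group-10 element; Ni(II) is therefore d⁸.
With 4 monodentate ligands the coordination number is 4.
Trimethylphosphine is a strong-field ligand (high in the spectrochemical series).
A 3d d⁸ ion with strong-field ligands gains enough CFSE to favour square planar over tetrahedral.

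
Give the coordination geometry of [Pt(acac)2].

Ligand charges: each acetylacetonate is −1. With an overall charge of 0 the platinum centre must be in the +2 oxidation state.
Platinum is a group-10 element; Pt(II) is therefore d⁸.
Counting donor atoms: 2×acetylacetonate (bidentate) → 4 donors. Coordination number = 4.
A 5d d⁸ ion has a large crystal-field splitting; square planar leaves the high-energy d_{x²−y²} orbital empty and maximises CFSE.

square planar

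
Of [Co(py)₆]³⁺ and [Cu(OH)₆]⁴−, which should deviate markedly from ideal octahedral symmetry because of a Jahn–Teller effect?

[Cu(OH)₆]⁴−

[Co(py)₆]³⁺: Ligand charges: pyridine is neutral. With an overall charge of +3 the cobalt centre must be in the +3 oxidation state. Cobalt is a group-9 element; Co(III) is therefore d⁶. Co(III) has an exceptionally large octahedral splitting and is low-spin with essentially every ligand except fluoride. The d⁶ configuration leaves the e_g set evenly filled (or empty) — no strong Jahn–Teller driving force.
[Cu(OH)₆]⁴−: Summing ligand charges against the −4 overall charge gives an oxidation state of +2 for copper. Group 11 minus oxidation state 2 gives a d⁹ configuration. The t₂g⁶e_g³ configuration has an unevenly filled e_g set; the Jahn–Teller theorem predicts a tetragonal distortion (typically axial elongation) to lift the degeneracy.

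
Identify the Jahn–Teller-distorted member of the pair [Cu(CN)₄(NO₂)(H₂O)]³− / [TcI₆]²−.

[Cu(CN)₄(NO₂)(H₂O)]³−

[Cu(CN)₄(NO₂)(H₂O)]³−: Each cyanide is −1; each nitro (N-bound nitrite) is −1; water is neutral; balancing the −3 overall charge requires Cu(II). Cu sits in group 11, so the d-electron count is 11 − 2 = 9. The t₂g⁶e_g³ configuration has an unevenly filled e_g set; the Jahn–Teller theorem predicts a tetragonal distortion (typically axial elongation) to lift the degeneracy.
[TcI₆]²−: Each iodide is −1; balancing the −2 overall charge requires Tc(IV). Technetium is a group-7 element; Tc(IV) is therefore d³. The d³ configuration leaves the e_g set evenly filled (or empty) — no strong Jahn–Teller driving force.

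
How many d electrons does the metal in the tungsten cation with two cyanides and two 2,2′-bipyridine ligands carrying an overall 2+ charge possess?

d²

Ligand charges: each cyanide is −1; 2,2′-bipyridine is neutral. With an overall charge of +2 the tungsten centre must be in the +4 oxidation state.
Tungsten is a group-6 element; W(IV) is therefore d².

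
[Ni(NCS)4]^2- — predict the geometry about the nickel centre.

Each isothiocyanate is −1; balancing the −2 overall charge requires Ni(II).
Nickel is a group-10 element; Ni(II) is therefore d⁸.
With 4 monodentate ligands the coordination number is 4.
Isothiocyanate is a weak-field ligand.
With weak-field ligands the CFSE gain from square planar is small, so a 3d d⁸ ion takes the sterically preferred tetrahedral geometry.

tetrahedral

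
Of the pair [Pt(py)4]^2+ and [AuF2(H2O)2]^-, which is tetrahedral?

For [Pt(py)4]^2+: Pyridine is neutral; balancing the +2 overall charge requires Pt(II). Group 10 minus oxidation state 2 gives a d⁸ configuration. A 5d d⁸ ion has a large crystal-field splitting; square planar leaves the high-energy d_{x²−y²} orbital empty and maximises CFSE. → square planar.
For [AuF2(H2O)2]^-: Each fluoride is −1; water is neutral; balancing the −1 overall charge requires Au(I). Gold is a group-11 element; Au(I) is therefore d¹⁰. A d¹⁰ ion has no crystal-field stabilisation preference between square planar and tetrahedral, so four ligands adopt the sterically favoured tetrahedral geometry. → tetrahedral.

[AuF2(H2O)2]^-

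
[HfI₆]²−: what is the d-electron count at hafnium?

d⁰

Summing ligand charges against the −2 overall charge gives an oxidation state of +4 for hafnium.
Hf sits in group 4, so the d-electron count is 4 − 4 = 0.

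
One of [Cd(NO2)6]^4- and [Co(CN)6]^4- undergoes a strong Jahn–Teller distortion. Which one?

[Cd(NO2)6]^4-: Each nitro (N-bound nitrite) is −1; balancing the −4 overall charge requires Cd(II). Cadmium is a group-12 element; Cd(II) is therefore d¹⁰. The d¹⁰ configuration leaves the e_g set evenly filled (or empty) — no strong Jahn–Teller driving force.
[Co(CN)6]^4-: Ligand charges: each cyanide is −1. With an overall charge of −4 the cobalt centre must be in the +2 oxidation state. Co sits in group 9, so the d-electron count is 9 − 2 = 7. Cyanide is a strong-field ligand (high in the spectrochemical series) for a first-row metal, so the complex is low-spin. The t₂g⁶e_g¹ (low-spin) configuration has an unevenly filled e_g set; the Jahn–Teller theorem predicts a tetragonal distortion (typically axial elongation) to lift the degeneracy.

[Co(CN)6]^4-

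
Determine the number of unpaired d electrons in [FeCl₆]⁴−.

Ligand charges: each chloride is −1. With an overall charge of −4 the iron centre must be in the +2 oxidation state.
Fe sits in group 8, so the d-electron count is 8 − 2 = 6.
The spin state decides the count: Chloride is a weak-field ligand for a first-row metal, so the complex is high-spin.
An octahedral high-spin d⁶ ion is t₂g⁴e_g², giving 4 unpaired electrons.

4 unpaired electrons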